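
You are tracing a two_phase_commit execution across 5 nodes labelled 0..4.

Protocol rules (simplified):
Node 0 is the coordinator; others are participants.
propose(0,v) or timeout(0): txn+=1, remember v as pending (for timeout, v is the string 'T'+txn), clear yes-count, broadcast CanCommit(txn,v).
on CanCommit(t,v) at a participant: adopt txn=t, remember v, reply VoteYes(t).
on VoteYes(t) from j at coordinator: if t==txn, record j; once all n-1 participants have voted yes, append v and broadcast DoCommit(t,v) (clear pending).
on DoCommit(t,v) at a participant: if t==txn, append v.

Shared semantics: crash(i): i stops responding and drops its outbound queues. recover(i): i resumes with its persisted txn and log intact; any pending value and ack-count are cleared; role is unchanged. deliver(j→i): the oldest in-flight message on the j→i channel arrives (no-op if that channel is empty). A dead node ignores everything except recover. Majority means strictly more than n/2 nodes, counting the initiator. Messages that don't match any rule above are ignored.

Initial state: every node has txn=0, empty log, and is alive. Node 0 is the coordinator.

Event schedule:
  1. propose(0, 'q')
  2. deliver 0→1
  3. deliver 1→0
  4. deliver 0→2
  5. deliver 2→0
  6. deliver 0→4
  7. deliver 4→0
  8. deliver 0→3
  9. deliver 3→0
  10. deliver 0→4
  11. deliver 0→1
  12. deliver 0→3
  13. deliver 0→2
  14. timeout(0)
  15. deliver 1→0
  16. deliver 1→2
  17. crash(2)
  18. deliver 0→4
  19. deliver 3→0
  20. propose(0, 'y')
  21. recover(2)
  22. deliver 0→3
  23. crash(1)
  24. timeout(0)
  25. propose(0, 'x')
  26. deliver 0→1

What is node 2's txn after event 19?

e1 propose(0,'q'): 0[coor,t=1,-]
e2 deliver 0→1: 1[part,t=1,-]
e3 deliver 1→0: ·
e4 deliver 0→2: 2[part,t=1,-]
e5 deliver 2→0: ·
e6 deliver 0→4: 4[part,t=1,-]
e7 deliver 4→0: ·
e8 deliver 0→3: 3[part,t=1,-]
e9 deliver 3→0: 0[coor,t=1,q]
e10 deliver 0→4: 4[part,t=1,q]
e11 deliver 0→1: 1[part,t=1,q]
e12 deliver 0→3: 3[part,t=1,q]
e13 deliver 0→2: 2[part,t=1,q]
e14 timeout(0): 0[coor,t=2,q]
e15 deliver 1→0: ·
e16 deliver 1→2: ·
e17 crash(2): 2[✗part,t=1,q]
e18 deliver 0→4: 4[part,t=2,q]
e19 deliver 3→0: ·

1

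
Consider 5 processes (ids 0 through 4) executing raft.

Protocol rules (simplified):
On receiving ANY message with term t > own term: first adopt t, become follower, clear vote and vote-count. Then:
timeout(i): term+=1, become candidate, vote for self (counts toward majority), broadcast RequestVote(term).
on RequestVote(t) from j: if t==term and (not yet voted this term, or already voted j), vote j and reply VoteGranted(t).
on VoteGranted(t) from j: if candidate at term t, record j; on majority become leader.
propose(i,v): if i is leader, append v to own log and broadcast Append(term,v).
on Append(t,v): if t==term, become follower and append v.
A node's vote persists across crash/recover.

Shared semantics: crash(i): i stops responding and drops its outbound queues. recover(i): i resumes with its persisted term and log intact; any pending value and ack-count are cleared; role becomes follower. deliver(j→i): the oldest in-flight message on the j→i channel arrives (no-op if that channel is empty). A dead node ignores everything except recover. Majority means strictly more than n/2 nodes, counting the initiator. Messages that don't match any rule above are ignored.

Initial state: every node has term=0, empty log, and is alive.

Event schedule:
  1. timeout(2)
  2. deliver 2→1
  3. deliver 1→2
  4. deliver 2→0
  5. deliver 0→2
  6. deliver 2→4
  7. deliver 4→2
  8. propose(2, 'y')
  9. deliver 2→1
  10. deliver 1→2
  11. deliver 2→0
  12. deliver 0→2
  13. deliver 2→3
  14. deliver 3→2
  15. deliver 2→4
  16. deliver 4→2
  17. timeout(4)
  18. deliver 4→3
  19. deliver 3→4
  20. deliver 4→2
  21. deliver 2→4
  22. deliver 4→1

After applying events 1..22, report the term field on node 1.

2

[1] timeout(2) → N2(cand t1 [-])
[2] deliver 2→1 → N1(foll t1 [-])
[3] deliver 1→2 → ∅
[4] deliver 2→0 → N0(foll t1 [-])
[5] deliver 0→2 → N2(lead t1 [-])
[6] deliver 2→4 → N4(foll t1 [-])
[7] deliver 4→2 → ∅
[8] propose(2,'y') → N2(lead t1 [y])
[9] deliver 2→1 → N1(foll t1 [y])
[10] deliver 1→2 → ∅
[11] deliver 2→0 → N0(foll t1 [y])
[12] deliver 0→2 → ∅
[13] deliver 2→3 → N3(foll t1 [-])
[14] deliver 3→2 → ∅
[15] deliver 2→4 → N4(foll t1 [y])
[16] deliver 4→2 → ∅
[17] timeout(4) → N4(cand t2 [y])
[18] deliver 4→3 → N3(foll t2 [-])
[19] deliver 3→4 → ∅
[20] deliver 4→2 → N2(foll t2 [y])
[21] deliver 2→4 → N4(lead t2 [y])
[22] deliver 4→1 → N1(foll t2 [y])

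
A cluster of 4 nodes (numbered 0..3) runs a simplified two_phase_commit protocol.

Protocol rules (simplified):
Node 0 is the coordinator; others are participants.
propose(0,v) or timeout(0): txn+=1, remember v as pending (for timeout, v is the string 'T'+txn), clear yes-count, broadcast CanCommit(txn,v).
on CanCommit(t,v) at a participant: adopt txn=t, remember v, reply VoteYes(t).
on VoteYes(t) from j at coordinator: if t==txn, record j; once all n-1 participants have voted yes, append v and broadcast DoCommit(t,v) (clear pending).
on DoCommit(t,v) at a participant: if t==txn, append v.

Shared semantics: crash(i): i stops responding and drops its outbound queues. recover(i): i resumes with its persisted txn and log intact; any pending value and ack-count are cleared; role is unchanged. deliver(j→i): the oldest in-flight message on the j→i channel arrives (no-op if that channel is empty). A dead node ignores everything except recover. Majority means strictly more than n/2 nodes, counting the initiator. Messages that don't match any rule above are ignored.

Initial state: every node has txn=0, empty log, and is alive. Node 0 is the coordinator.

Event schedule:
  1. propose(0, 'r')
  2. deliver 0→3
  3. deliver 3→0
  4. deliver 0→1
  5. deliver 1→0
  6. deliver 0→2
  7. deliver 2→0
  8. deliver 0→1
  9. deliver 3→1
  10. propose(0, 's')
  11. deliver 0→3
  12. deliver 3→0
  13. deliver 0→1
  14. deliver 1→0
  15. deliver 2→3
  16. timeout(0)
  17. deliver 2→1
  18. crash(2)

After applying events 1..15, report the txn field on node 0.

2

e1 propose(0,'r'): 0[coor,t=1,-]
e2 deliver 0→3: 3[part,t=1,-]
e3 deliver 3→0: ·
e4 deliver 0→1: 1[part,t=1,-]
e5 deliver 1→0: ·
e6 deliver 0→2: 2[part,t=1,-]
e7 deliver 2→0: 0[coor,t=1,r]
e8 deliver 0→1: 1[part,t=1,r]
e9 deliver 3→1: ·
e10 propose(0,'s'): 0[coor,t=2,r]
e11 deliver 0→3: 3[part,t=1,r]
e12 deliver 3→0: ·
e13 deliver 0→1: 1[part,t=2,r]
e14 deliver 1→0: ·
e15 deliver 2→3: ·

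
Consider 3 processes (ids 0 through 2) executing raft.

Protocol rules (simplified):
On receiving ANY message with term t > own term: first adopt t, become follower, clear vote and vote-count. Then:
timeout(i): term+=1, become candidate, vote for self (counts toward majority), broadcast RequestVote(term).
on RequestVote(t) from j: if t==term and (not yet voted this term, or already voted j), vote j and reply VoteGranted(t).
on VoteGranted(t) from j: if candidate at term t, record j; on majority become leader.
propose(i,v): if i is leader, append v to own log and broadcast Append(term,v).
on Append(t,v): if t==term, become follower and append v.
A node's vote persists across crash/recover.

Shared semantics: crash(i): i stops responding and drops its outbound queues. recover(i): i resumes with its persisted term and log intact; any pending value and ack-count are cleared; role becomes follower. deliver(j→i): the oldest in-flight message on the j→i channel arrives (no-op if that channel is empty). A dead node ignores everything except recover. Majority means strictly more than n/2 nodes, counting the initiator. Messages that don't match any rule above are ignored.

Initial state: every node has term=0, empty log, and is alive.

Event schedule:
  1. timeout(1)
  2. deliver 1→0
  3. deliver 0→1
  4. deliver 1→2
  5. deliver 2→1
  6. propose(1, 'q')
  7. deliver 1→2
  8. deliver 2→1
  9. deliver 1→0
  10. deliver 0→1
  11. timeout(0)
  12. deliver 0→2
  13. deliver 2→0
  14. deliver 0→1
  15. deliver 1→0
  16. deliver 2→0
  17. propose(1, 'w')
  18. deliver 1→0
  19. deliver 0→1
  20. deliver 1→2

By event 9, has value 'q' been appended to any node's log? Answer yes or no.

after 1 — timeout(1): n1:cand/t1/[-]
after 2 — deliver 1→0: n0:foll/t1/[-]
after 3 — deliver 0→1: n1:lead/t1/[-]
after 4 — deliver 1→2: n2:foll/t1/[-]
after 5 — deliver 2→1: ·
after 6 — propose(1,'q'): n1:lead/t1/[q]
after 7 — deliver 1→2: n2:foll/t1/[q]
after 8 — deliver 2→1: ·
after 9 — deliver 1→0: n0:foll/t1/[q]

yes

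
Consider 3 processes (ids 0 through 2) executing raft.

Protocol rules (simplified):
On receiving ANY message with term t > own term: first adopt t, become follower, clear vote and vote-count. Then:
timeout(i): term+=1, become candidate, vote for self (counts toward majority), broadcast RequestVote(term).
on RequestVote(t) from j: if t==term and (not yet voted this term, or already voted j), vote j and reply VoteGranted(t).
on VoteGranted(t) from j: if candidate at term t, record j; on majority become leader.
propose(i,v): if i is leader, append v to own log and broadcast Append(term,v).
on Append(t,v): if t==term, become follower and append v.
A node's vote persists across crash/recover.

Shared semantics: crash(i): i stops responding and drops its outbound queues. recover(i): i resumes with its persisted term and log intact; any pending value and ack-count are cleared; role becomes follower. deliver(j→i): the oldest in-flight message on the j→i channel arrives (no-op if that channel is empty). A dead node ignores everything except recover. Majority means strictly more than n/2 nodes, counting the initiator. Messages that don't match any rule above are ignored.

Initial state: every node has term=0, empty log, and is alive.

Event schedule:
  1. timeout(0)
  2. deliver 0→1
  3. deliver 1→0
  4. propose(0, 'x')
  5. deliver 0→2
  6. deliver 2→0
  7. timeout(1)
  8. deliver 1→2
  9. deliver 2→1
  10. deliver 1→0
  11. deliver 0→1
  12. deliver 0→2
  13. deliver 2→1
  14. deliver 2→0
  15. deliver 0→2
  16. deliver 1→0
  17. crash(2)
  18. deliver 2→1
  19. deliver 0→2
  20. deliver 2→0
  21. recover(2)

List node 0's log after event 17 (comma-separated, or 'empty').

x

[1] timeout(0) → N0(cand t1 [-])
[2] deliver 0→1 → N1(foll t1 [-])
[3] deliver 1→0 → N0(lead t1 [-])
[4] propose(0,'x') → N0(lead t1 [x])
[5] deliver 0→2 → N2(foll t1 [-])
[6] deliver 2→0 → ∅
[7] timeout(1) → N1(cand t2 [-])
[8] deliver 1→2 → N2(foll t2 [-])
[9] deliver 2→1 → N1(lead t2 [-])
[10] deliver 1→0 → N0(foll t2 [x])
[11] deliver 0→1 → ∅
[12] deliver 0→2 → ∅
[13] deliver 2→1 → ∅
[14] deliver 2→0 → ∅
[15] deliver 0→2 → ∅
[16] deliver 1→0 → ∅
[17] crash(2) → N2(✗foll t2 [-])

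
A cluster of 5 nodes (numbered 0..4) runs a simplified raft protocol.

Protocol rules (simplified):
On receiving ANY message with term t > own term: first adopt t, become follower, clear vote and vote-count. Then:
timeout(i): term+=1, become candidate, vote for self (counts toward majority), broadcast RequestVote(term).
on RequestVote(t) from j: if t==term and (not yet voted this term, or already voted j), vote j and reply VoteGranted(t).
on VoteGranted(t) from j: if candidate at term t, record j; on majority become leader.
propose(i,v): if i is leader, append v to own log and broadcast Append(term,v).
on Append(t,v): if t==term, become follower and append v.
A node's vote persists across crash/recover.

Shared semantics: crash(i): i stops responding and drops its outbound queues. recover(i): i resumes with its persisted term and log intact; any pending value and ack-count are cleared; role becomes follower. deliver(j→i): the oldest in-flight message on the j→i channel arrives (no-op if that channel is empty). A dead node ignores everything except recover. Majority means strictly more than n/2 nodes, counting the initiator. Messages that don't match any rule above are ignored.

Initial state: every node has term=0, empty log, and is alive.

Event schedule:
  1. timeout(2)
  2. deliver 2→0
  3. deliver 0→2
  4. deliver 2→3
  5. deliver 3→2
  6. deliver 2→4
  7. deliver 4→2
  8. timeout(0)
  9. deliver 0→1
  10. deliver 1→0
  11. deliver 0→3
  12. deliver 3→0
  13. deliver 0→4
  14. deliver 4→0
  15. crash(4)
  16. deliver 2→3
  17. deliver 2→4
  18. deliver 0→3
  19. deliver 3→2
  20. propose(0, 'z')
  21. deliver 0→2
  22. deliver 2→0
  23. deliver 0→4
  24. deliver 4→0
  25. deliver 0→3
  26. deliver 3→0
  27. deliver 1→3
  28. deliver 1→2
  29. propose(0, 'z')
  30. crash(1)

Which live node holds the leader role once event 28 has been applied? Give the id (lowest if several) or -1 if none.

[1] timeout(2) → N2(cand t1 [-])
[2] deliver 2→0 → N0(foll t1 [-])
[3] deliver 0→2 → ∅
[4] deliver 2→3 → N3(foll t1 [-])
[5] deliver 3→2 → N2(lead t1 [-])
[6] deliver 2→4 → N4(foll t1 [-])
[7] deliver 4→2 → ∅
[8] timeout(0) → N0(cand t2 [-])
[9] deliver 0→1 → N1(foll t2 [-])
[10] deliver 1→0 → ∅
[11] deliver 0→3 → N3(foll t2 [-])
[12] deliver 3→0 → N0(lead t2 [-])
[13] deliver 0→4 → N4(foll t2 [-])
[14] deliver 4→0 → ∅
[15] crash(4) → N4(✗foll t2 [-])
[16] deliver 2→3 → ∅
[17] deliver 2→4 → ∅
[18] deliver 0→3 → ∅
[19] deliver 3→2 → ∅
[20] propose(0,'z') → N0(lead t2 [z])
[21] deliver 0→2 → N2(foll t2 [-])
[22] deliver 2→0 → ∅
[23] deliver 0→4 → ∅
[24] deliver 4→0 → ∅
[25] deliver 0→3 → N3(foll t2 [z])
[26] deliver 3→0 → ∅
[27] deliver 1→3 → ∅
[28] deliver 1→2 → ∅

0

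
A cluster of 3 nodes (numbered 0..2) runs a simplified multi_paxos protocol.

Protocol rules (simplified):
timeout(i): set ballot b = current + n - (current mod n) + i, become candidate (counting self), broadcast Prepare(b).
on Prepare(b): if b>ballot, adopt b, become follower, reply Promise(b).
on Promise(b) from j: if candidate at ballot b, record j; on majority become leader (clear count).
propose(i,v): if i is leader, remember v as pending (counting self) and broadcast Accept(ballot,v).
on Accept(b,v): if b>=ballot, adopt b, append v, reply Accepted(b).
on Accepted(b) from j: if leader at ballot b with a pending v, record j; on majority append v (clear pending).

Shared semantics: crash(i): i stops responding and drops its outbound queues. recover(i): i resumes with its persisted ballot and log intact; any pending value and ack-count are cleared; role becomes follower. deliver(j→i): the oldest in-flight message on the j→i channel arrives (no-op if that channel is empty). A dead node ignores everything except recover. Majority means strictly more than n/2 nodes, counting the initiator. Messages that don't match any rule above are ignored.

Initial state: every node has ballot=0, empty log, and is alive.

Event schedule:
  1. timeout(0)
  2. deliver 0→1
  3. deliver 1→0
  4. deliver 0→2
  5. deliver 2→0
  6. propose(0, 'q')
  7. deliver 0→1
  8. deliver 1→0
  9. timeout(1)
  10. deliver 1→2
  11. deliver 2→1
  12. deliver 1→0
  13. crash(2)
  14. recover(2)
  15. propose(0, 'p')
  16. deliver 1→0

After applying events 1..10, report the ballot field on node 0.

1. timeout(0):  <0:cand b3 ->
2. deliver 0→1:  <1:foll b3 ->
3. deliver 1→0:  <0:lead b3 ->
4. deliver 0→2:  <2:foll b3 ->
5. deliver 2→0:  nop
6. propose(0,'q'):  nop
7. deliver 0→1:  <1:foll b3 q>
8. deliver 1→0:  <0:lead b3 q>
9. timeout(1):  <1:cand b7 q>
10. deliver 1→2:  <2:foll b7 ->

3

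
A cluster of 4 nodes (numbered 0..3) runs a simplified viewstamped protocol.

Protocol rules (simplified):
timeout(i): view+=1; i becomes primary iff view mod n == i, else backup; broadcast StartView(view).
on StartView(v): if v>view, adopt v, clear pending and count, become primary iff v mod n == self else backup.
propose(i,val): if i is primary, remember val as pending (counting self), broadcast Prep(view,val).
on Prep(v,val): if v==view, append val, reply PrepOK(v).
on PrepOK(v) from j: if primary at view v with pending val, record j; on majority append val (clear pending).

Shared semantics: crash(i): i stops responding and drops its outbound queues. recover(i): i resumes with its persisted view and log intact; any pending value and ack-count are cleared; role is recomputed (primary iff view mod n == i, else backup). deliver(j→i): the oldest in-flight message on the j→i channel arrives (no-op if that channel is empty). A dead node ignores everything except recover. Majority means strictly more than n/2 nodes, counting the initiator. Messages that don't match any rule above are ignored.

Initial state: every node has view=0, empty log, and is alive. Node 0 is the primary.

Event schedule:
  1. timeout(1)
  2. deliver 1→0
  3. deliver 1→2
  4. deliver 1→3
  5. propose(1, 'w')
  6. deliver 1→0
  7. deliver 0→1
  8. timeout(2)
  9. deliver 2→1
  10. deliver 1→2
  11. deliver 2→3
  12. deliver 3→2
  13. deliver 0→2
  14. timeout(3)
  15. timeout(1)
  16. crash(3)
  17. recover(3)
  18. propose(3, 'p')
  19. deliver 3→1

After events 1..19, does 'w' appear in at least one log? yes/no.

yes

e1 timeout(1): 1[prim,v=1,-]
e2 deliver 1→0: 0[back,v=1,-]
e3 deliver 1→2: 2[back,v=1,-]
e4 deliver 1→3: 3[back,v=1,-]
e5 propose(1,'w'): ·
e6 deliver 1→0: 0[back,v=1,w]
e7 deliver 0→1: ·
e8 timeout(2): 2[prim,v=2,-]
e9 deliver 2→1: 1[back,v=2,-]
e10 deliver 1→2: ·
e11 deliver 2→3: 3[back,v=2,-]
e12 deliver 3→2: ·
e13 deliver 0→2: ·
e14 timeout(3): 3[prim,v=3,-]
e15 timeout(1): 1[back,v=3,-]
e16 crash(3): 3[✗prim,v=3,-]
e17 recover(3): 3[prim,v=3,-]
e18 propose(3,'p'): ·
e19 deliver 3→1: 1[back,v=3,p]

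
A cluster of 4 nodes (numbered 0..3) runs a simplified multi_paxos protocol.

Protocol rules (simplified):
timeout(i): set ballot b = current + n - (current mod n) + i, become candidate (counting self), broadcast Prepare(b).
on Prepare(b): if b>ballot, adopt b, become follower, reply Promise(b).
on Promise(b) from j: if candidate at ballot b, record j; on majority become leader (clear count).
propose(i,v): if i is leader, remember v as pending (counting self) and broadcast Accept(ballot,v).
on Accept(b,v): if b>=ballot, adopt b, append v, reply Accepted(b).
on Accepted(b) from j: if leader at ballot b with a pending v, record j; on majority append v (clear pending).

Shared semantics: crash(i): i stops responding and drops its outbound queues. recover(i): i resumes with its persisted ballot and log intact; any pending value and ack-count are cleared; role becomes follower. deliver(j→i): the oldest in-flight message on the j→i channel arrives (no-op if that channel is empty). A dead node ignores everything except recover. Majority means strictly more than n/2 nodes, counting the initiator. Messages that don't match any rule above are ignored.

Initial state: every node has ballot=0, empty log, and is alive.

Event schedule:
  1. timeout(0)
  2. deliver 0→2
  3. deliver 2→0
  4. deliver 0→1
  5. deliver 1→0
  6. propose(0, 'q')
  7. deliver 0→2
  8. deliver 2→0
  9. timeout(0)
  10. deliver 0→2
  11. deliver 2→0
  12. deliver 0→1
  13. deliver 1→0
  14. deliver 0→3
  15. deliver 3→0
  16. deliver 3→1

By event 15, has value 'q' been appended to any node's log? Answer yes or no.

after 1 — timeout(0): n0:cand/b4/[-]
after 2 — deliver 0→2: n2:foll/b4/[-]
after 3 — deliver 2→0: ·
after 4 — deliver 0→1: n1:foll/b4/[-]
after 5 — deliver 1→0: n0:lead/b4/[-]
after 6 — propose(0,'q'): ·
after 7 — deliver 0→2: n2:foll/b4/[q]
after 8 — deliver 2→0: ·
after 9 — timeout(0): n0:cand/b8/[-]
after 10 — deliver 0→2: n2:foll/b8/[q]
after 11 — deliver 2→0: ·
after 12 — deliver 0→1: n1:foll/b4/[q]
after 13 — deliver 1→0: ·
after 14 — deliver 0→3: n3:foll/b4/[-]
after 15 — deliver 3→0: ·

yes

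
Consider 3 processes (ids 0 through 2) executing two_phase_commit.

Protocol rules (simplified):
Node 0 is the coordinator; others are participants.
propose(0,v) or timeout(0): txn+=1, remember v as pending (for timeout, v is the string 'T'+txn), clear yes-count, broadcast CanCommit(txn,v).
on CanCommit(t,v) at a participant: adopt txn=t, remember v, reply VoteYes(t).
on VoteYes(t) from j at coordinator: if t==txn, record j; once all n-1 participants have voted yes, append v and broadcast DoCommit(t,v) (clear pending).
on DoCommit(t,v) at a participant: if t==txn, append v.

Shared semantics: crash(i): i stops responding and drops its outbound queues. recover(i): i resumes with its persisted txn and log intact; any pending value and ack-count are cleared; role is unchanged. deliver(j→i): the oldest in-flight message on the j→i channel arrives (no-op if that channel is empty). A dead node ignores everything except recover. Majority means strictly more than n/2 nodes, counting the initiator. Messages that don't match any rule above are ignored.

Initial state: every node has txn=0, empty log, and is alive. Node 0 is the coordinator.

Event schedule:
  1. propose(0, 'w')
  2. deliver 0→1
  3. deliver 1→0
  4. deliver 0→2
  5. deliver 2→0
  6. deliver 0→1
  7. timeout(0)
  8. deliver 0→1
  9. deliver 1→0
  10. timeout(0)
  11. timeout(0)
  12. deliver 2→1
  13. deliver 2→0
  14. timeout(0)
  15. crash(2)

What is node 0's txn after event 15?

step 1 propose(0,'w'): 0={coor,t=1,log=-}
step 2 deliver 0→1: 1={part,t=1,log=-}
step 3 deliver 1→0: —
step 4 deliver 0→2: 2={part,t=1,log=-}
step 5 deliver 2→0: 0={coor,t=1,log=w}
step 6 deliver 0→1: 1={part,t=1,log=w}
step 7 timeout(0): 0={coor,t=2,log=w}
step 8 deliver 0→1: 1={part,t=2,log=w}
step 9 deliver 1→0: —
step 10 timeout(0): 0={coor,t=3,log=w}
step 11 timeout(0): 0={coor,t=4,log=w}
step 12 deliver 2→1: —
step 13 deliver 2→0: —
step 14 timeout(0): 0={coor,t=5,log=w}
step 15 crash(2): 2={✗part,t=1,log=-}

5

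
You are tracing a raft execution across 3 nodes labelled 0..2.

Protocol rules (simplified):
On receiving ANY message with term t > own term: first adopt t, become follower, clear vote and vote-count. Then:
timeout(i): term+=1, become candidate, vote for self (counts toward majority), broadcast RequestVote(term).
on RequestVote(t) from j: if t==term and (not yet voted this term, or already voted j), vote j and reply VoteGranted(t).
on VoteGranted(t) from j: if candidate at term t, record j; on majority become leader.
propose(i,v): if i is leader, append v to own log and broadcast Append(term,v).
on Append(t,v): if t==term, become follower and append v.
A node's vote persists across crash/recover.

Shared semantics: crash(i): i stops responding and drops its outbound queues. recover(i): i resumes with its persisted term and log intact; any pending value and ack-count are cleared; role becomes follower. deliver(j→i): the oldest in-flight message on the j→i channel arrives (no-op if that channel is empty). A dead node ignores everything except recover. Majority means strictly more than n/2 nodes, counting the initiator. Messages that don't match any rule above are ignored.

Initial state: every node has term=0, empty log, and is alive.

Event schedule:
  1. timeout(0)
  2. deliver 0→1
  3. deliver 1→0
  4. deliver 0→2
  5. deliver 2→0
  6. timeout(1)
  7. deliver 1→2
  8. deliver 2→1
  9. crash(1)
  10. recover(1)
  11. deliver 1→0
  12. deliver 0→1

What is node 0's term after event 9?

1. timeout(0):  <0:cand t1 ->
2. deliver 0→1:  <1:foll t1 ->
3. deliver 1→0:  <0:lead t1 ->
4. deliver 0→2:  <2:foll t1 ->
5. deliver 2→0:  nop
6. timeout(1):  <1:cand t2 ->
7. deliver 1→2:  <2:foll t2 ->
8. deliver 2→1:  <1:lead t2 ->
9. crash(1):  <1:✗lead t2 ->

1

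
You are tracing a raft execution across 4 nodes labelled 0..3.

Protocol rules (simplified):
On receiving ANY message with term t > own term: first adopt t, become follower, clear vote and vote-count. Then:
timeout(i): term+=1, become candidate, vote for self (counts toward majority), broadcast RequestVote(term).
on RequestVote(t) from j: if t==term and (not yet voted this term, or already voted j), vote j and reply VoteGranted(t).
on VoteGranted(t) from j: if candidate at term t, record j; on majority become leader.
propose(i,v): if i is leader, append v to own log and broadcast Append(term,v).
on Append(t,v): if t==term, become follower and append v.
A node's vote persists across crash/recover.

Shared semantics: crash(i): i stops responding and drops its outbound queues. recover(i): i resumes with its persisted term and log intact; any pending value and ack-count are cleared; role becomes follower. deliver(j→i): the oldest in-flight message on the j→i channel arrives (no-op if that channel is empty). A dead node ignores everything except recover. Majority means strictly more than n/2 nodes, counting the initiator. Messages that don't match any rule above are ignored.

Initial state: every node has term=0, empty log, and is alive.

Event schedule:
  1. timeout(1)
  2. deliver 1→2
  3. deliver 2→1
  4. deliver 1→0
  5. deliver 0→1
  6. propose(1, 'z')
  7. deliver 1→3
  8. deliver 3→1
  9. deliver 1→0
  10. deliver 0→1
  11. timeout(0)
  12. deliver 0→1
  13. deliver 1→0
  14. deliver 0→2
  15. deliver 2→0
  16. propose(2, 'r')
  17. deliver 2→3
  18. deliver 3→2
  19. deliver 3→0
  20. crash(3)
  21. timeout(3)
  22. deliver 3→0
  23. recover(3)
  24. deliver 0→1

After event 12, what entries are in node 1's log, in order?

after 1 — timeout(1): n1:cand/t1/[-]
after 2 — deliver 1→2: n2:foll/t1/[-]
after 3 — deliver 2→1: ·
after 4 — deliver 1→0: n0:foll/t1/[-]
after 5 — deliver 0→1: n1:lead/t1/[-]
after 6 — propose(1,'z'): n1:lead/t1/[z]
after 7 — deliver 1→3: n3:foll/t1/[-]
after 8 — deliver 3→1: ·
after 9 — deliver 1→0: n0:foll/t1/[z]
after 10 — deliver 0→1: ·
after 11 — timeout(0): n0:cand/t2/[z]
after 12 — deliver 0→1: n1:foll/t2/[z]

z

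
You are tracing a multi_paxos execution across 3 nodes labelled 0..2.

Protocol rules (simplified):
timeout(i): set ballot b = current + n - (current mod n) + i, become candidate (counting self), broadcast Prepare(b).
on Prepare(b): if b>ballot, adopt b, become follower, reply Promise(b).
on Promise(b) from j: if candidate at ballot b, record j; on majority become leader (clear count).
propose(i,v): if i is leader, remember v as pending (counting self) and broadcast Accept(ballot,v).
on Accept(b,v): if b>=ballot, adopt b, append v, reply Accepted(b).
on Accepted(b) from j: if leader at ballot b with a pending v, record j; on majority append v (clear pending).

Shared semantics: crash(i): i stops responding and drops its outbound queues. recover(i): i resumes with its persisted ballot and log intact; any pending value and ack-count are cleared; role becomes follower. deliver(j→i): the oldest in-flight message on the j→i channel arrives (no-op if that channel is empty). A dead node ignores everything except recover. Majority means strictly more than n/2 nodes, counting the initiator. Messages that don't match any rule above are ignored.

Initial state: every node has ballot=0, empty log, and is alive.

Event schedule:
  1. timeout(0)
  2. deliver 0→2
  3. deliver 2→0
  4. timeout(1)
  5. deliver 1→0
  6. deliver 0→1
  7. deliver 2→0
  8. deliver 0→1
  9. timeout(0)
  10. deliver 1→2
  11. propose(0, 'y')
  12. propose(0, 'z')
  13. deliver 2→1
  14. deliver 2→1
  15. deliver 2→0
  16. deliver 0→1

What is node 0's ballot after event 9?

e1 timeout(0): 0[cand,b=3,-]
e2 deliver 0→2: 2[foll,b=3,-]
e3 deliver 2→0: 0[lead,b=3,-]
e4 timeout(1): 1[cand,b=4,-]
e5 deliver 1→0: 0[foll,b=4,-]
e6 deliver 0→1: ·
e7 deliver 2→0: ·
e8 deliver 0→1: 1[lead,b=4,-]
e9 timeout(0): 0[cand,b=6,-]

6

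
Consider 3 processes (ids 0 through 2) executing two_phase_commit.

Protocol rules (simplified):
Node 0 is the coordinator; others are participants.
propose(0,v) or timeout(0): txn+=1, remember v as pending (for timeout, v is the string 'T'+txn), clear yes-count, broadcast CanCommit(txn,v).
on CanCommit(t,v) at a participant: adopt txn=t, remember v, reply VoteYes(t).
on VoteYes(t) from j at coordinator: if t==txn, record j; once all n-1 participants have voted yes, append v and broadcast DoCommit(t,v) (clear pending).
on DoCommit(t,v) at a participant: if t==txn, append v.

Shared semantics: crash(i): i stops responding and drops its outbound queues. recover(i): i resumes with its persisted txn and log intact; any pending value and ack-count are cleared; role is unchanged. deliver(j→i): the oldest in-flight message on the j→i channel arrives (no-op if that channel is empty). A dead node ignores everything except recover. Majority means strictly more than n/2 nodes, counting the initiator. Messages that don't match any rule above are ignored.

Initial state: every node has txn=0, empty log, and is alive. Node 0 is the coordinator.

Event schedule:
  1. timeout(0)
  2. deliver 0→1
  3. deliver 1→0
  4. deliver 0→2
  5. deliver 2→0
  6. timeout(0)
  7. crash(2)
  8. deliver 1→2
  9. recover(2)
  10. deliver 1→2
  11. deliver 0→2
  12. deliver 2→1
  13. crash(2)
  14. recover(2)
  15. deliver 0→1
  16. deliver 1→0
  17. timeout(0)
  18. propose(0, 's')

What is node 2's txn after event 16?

1

step 1 timeout(0): 0={coor,t=1,log=-}
step 2 deliver 0→1: 1={part,t=1,log=-}
step 3 deliver 1→0: —
step 4 deliver 0→2: 2={part,t=1,log=-}
step 5 deliver 2→0: 0={coor,t=1,log=T1}
step 6 timeout(0): 0={coor,t=2,log=T1}
step 7 crash(2): 2={✗part,t=1,log=-}
step 8 deliver 1→2: —
step 9 recover(2): 2={part,t=1,log=-}
step 10 deliver 1→2: —
step 11 deliver 0→2: 2={part,t=1,log=T1}
step 12 deliver 2→1: —
step 13 crash(2): 2={✗part,t=1,log=T1}
step 14 recover(2): 2={part,t=1,log=T1}
step 15 deliver 0→1: 1={part,t=1,log=T1}
step 16 deliver 1→0: —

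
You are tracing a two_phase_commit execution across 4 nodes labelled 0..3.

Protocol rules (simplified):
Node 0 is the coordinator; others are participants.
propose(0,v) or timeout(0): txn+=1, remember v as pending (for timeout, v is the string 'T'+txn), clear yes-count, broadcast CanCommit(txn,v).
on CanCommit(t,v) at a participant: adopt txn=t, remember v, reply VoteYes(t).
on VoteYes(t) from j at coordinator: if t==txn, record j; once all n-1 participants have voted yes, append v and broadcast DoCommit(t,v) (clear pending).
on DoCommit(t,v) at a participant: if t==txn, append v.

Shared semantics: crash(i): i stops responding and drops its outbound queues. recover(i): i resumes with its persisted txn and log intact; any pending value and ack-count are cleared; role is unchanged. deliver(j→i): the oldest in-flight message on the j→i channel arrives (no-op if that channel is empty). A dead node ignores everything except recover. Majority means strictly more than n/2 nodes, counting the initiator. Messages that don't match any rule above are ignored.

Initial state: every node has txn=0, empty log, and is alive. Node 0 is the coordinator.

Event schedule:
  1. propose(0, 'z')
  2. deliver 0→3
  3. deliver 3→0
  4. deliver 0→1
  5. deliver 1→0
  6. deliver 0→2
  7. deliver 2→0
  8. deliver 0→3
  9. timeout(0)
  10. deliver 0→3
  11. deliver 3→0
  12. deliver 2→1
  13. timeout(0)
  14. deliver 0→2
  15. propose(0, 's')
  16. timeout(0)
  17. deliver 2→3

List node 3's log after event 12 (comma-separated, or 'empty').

z

1. propose(0,'z'):  <0:coor t1 ->
2. deliver 0→3:  <3:part t1 ->
3. deliver 3→0:  nop
4. deliver 0→1:  <1:part t1 ->
5. deliver 1→0:  nop
6. deliver 0→2:  <2:part t1 ->
7. deliver 2→0:  <0:coor t1 z>
8. deliver 0→3:  <3:part t1 z>
9. timeout(0):  <0:coor t2 z>
10. deliver 0→3:  <3:part t2 z>
11. deliver 3→0:  nop
12. deliver 2→1:  nop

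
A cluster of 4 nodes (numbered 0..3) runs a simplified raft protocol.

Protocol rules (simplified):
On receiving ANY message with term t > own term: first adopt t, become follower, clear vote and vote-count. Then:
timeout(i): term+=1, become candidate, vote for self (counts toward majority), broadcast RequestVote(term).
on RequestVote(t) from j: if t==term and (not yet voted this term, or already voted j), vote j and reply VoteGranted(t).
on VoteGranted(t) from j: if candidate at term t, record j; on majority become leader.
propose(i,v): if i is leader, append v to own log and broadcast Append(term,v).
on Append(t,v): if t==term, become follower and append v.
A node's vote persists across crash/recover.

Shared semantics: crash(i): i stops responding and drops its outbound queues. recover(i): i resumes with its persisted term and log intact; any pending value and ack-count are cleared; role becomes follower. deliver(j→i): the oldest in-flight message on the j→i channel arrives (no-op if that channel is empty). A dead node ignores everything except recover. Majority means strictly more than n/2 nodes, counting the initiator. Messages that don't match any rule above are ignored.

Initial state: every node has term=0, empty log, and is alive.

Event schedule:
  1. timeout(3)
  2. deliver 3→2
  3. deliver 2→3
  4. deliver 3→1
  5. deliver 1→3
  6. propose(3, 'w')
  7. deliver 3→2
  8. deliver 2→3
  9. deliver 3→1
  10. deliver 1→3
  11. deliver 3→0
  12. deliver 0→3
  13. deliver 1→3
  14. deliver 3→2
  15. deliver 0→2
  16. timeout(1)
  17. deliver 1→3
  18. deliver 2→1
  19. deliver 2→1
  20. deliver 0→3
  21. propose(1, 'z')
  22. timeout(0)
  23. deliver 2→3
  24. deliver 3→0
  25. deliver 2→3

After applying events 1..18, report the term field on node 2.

1

[1] timeout(3) → N3(cand t1 [-])
[2] deliver 3→2 → N2(foll t1 [-])
[3] deliver 2→3 → ∅
[4] deliver 3→1 → N1(foll t1 [-])
[5] deliver 1→3 → N3(lead t1 [-])
[6] propose(3,'w') → N3(lead t1 [w])
[7] deliver 3→2 → N2(foll t1 [w])
[8] deliver 2→3 → ∅
[9] deliver 3→1 → N1(foll t1 [w])
[10] deliver 1→3 → ∅
[11] deliver 3→0 → N0(foll t1 [-])
[12] deliver 0→3 → ∅
[13] deliver 1→3 → ∅
[14] deliver 3→2 → ∅
[15] deliver 0→2 → ∅
[16] timeout(1) → N1(cand t2 [w])
[17] deliver 1→3 → N3(foll t2 [w])
[18] deliver 2→1 → ∅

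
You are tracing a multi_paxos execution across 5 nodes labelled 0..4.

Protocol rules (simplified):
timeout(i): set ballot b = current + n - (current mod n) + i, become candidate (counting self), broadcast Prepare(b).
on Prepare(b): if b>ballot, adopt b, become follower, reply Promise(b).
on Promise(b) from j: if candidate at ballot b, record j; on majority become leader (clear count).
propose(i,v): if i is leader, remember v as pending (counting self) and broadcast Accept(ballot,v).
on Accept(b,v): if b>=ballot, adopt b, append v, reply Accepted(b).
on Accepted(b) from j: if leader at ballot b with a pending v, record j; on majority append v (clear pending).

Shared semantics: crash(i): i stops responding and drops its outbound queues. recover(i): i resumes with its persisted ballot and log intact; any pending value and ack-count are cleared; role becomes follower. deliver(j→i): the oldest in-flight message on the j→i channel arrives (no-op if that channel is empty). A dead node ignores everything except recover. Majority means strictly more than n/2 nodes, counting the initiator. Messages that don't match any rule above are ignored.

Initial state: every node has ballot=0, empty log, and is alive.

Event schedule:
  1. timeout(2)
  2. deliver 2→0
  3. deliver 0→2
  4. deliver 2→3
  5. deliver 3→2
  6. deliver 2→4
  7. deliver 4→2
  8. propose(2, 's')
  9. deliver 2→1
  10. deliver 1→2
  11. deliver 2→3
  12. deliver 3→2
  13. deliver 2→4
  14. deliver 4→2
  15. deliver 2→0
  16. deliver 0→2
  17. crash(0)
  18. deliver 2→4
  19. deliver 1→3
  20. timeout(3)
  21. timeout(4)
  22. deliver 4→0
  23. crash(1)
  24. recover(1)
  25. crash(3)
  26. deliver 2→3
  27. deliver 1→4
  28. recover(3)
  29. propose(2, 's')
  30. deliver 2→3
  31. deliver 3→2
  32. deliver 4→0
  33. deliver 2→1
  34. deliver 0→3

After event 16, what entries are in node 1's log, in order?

empty

step 1 timeout(2): 2={cand,b=7,log=-}
step 2 deliver 2→0: 0={foll,b=7,log=-}
step 3 deliver 0→2: —
step 4 deliver 2→3: 3={foll,b=7,log=-}
step 5 deliver 3→2: 2={lead,b=7,log=-}
step 6 deliver 2→4: 4={foll,b=7,log=-}
step 7 deliver 4→2: —
step 8 propose(2,'s'): —
step 9 deliver 2→1: 1={foll,b=7,log=-}
step 10 deliver 1→2: —
step 11 deliver 2→3: 3={foll,b=7,log=s}
step 12 deliver 3→2: —
step 13 deliver 2→4: 4={foll,b=7,log=s}
step 14 deliver 4→2: 2={lead,b=7,log=s}
step 15 deliver 2→0: 0={foll,b=7,log=s}
step 16 deliver 0→2: —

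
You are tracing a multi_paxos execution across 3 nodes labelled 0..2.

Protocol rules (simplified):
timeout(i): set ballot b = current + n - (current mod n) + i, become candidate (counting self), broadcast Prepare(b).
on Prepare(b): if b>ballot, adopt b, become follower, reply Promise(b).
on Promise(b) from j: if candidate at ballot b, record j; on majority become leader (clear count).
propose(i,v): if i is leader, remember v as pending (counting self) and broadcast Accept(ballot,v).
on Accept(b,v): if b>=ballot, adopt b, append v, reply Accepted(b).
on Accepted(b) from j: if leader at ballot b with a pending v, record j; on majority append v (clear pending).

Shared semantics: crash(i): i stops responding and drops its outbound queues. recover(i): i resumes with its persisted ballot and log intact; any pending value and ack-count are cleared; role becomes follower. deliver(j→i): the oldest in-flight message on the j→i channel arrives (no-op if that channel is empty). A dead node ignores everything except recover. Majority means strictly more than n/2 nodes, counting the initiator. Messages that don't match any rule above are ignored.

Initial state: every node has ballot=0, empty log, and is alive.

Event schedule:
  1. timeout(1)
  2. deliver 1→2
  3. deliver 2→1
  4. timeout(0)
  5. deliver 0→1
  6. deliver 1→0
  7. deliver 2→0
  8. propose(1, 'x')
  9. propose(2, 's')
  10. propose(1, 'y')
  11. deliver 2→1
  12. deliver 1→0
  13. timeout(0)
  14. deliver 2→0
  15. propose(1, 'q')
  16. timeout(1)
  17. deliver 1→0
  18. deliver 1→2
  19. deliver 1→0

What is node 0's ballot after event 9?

4

1. timeout(1):  <1:cand b4 ->
2. deliver 1→2:  <2:foll b4 ->
3. deliver 2→1:  <1:lead b4 ->
4. timeout(0):  <0:cand b3 ->
5. deliver 0→1:  nop
6. deliver 1→0:  <0:foll b4 ->
7. deliver 2→0:  nop
8. propose(1,'x'):  nop
9. propose(2,'s'):  nop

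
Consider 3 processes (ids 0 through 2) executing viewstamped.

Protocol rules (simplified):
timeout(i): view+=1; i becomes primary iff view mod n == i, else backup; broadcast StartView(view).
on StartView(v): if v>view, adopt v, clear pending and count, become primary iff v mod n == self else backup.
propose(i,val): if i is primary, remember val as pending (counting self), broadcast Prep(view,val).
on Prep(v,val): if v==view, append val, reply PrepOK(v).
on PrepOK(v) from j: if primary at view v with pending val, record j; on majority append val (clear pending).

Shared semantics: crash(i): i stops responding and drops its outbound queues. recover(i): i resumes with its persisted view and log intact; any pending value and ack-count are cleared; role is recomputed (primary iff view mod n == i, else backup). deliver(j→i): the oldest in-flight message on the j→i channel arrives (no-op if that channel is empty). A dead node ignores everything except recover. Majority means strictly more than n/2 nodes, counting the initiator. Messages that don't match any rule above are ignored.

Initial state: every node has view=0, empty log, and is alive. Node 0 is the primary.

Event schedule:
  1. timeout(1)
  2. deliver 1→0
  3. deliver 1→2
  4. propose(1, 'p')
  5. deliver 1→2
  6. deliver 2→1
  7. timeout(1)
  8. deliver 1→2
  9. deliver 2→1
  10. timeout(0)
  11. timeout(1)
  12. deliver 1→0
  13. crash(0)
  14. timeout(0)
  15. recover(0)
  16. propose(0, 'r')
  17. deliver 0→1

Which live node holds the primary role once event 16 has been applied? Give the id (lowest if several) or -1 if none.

2

e1 timeout(1): 1[prim,v=1,-]
e2 deliver 1→0: 0[back,v=1,-]
e3 deliver 1→2: 2[back,v=1,-]
e4 propose(1,'p'): ·
e5 deliver 1→2: 2[back,v=1,p]
e6 deliver 2→1: 1[prim,v=1,p]
e7 timeout(1): 1[back,v=2,p]
e8 deliver 1→2: 2[prim,v=2,p]
e9 deliver 2→1: ·
e10 timeout(0): 0[back,v=2,-]
e11 timeout(1): 1[back,v=3,p]
e12 deliver 1→0: ·
e13 crash(0): 0[✗back,v=2,-]
e14 timeout(0): ·
e15 recover(0): 0[back,v=2,-]
e16 propose(0,'r'): ·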